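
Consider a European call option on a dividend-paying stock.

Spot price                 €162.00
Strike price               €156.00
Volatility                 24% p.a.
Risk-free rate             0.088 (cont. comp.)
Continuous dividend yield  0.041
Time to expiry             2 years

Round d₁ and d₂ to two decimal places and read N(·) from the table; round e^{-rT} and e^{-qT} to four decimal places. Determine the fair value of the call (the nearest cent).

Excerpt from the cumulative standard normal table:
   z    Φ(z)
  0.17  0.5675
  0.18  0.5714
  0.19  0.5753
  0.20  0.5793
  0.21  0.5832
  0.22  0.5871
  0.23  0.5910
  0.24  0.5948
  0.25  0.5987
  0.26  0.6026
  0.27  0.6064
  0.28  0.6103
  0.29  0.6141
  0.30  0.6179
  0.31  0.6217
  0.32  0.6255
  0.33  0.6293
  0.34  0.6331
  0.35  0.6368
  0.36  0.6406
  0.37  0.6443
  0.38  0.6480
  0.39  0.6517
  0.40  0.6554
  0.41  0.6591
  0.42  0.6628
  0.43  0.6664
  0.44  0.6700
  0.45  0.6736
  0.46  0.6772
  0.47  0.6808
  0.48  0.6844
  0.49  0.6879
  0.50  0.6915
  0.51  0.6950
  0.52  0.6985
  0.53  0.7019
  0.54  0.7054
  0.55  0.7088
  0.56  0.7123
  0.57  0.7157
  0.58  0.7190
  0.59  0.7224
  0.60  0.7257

€29.51

σ√T = 0.24 × 1.4142 = 0.3394
d₁ = [ln(162/156) + (0.088 − 0.041 + 0.24²/2)·2] / 0.3394 = [0.0377 + 0.1516] / 0.3394 = 0.5578 → 0.56
d₂ = d₁ − σ√T = 0.5578 − 0.3394 = 0.2184 → 0.22
e^(−qT) = e^(−0.041·2) = 0.9213;  e^(−rT) = e^(−0.088·2) = 0.8386
N(d₁) = N(0.56) = 0.7123;  N(d₂) = N(0.22) = 0.5871
C = 162·0.9213·0.7123 − 156·0.8386·0.5871 = 106.3112 − 76.8054 = 29.5058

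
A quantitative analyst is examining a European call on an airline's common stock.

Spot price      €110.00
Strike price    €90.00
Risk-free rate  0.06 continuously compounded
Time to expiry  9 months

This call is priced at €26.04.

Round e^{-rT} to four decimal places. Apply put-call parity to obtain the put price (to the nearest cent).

€2.08

e^(−rT) = e^(−0.06·0.75) = 0.9560
Put-call parity: C − P = S − K·e^(−rT) = 110 − 90·0.9560 = 110 − 86.0400 = 23.9600
P = C − (C − P) = 26.04 − (23.9600) = 2.0800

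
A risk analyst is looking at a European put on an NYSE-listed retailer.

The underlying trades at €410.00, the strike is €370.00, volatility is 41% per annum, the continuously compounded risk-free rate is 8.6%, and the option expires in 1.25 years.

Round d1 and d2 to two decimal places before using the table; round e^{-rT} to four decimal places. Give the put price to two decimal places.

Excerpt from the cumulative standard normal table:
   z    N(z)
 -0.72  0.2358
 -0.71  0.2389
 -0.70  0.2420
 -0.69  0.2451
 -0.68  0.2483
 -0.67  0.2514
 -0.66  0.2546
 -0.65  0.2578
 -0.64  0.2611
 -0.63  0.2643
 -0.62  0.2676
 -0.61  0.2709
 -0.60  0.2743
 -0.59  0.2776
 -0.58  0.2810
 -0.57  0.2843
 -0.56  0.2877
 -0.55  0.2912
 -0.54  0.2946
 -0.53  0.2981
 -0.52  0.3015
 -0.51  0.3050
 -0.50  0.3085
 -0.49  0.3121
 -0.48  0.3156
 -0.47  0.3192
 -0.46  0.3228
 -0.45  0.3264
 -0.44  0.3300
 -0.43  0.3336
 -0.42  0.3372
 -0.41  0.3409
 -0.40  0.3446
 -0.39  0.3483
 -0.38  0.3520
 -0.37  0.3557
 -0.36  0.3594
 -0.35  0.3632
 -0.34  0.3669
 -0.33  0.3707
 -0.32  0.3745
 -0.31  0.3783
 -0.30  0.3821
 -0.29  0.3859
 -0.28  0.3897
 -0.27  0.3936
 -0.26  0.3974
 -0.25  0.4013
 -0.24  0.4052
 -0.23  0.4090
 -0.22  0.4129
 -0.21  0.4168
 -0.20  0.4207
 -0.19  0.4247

σ√T = 0.41·√1.25 = 0.4584
ln(S/K) + (r + σ²/2)T = ln(410/370) + (0.086 + 0.41²/2)·1.25 = 0.1027 + 0.2126 = 0.3152
d₁ = 0.3152 / 0.4584 = 0.6877 ⇒ 0.69
d₂ = d₁ − σ√T = 0.6877 − 0.4584 = 0.2293 ⇒ 0.23
exp(−rT) = exp(−0.086·1.25) = 0.8981
N(−d₂) = N(-0.23) = 0.4090;  N(−d₁) = N(-0.69) = 0.2451
P = 370·0.8981·0.4090 − 410·0.2451 = 135.9095 − 100.4910 = 35.4185

€35.42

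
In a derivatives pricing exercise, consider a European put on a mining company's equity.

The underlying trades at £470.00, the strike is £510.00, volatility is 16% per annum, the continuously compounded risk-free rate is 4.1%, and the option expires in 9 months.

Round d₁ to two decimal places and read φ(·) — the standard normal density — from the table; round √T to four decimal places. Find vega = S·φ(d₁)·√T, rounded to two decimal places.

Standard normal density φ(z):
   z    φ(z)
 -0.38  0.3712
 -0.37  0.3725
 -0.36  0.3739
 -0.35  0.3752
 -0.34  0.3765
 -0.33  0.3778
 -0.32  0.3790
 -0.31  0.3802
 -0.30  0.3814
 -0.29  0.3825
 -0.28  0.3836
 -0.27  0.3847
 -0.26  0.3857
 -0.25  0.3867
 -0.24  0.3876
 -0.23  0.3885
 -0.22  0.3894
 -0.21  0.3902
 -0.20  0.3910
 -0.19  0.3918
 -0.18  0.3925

σ√T = 0.16·√0.75 = 0.1386
d₁ = [ln(470/510) + (0.041 + ½·0.16²)·0.75] / (σ√T) = (-0.0817 + 0.0403) / 0.1386 = -0.2983 which rounds to -0.30
√T = √0.75 = 0.8660
φ(d₁) = φ(-0.30) = 0.3814
vega = S·φ(d₁)·√T = 470·0.3814·0.8660 = 155.2374

155.24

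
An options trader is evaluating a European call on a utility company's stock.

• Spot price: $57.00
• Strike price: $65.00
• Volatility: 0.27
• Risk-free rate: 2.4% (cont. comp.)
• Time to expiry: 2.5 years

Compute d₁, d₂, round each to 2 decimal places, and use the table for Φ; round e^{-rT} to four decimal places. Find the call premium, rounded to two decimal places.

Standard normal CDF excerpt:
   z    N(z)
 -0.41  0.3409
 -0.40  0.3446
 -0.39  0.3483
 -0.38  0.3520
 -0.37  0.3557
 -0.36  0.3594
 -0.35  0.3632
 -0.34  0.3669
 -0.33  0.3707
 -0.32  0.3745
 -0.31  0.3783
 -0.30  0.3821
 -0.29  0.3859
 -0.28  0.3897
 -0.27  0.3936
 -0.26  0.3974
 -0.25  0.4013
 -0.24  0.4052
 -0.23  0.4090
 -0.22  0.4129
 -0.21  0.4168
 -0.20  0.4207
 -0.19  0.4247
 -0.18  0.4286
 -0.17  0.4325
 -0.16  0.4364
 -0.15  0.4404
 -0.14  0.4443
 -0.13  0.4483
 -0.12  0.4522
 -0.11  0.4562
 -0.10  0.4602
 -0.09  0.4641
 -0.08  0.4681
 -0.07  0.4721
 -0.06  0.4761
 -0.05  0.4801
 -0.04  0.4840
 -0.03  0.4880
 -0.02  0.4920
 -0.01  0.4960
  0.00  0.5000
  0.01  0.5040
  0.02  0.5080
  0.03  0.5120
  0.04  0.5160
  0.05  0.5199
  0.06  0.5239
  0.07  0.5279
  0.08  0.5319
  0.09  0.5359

$8.09

σ√T = 0.27 × 1.5811 = 0.4269
ln(S/K) + (r + σ²/2)T = ln(57/65) + (0.024 + 0.27²/2)·2.5 = -0.1313 + 0.1511 = 0.0198
d₁ = 0.0198 / 0.4269 = 0.0464 ≈ 0.05
d₂ = d₁ − σ√T = 0.0464 − 0.4269 = -0.3806 ≈ -0.38
e^(−rT) = e^(−0.024·2.5) = 0.9418
C = 57·N(0.05) − 65·0.9418·N(-0.38) = 57·0.5199 − 65·0.9418·0.3520 = 29.6343 − 21.5484 = 8.0859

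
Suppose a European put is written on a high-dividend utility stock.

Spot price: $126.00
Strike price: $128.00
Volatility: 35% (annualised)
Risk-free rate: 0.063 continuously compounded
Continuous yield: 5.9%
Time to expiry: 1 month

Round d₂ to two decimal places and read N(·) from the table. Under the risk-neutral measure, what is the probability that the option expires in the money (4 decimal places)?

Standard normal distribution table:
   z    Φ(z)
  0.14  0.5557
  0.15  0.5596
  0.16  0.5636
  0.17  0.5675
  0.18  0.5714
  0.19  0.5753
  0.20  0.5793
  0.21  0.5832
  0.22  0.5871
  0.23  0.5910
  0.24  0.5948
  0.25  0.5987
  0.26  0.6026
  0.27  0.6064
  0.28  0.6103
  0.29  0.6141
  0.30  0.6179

0.5793

σ√T = 0.35·√0.08333 = 0.1010
d₁ = [ln(126/128) + (0.063 − 0.059 + 0.35²/2)·0.08333] / 0.1010 = [-0.0157 + 0.0054] / 0.1010 = -0.1021 which rounds to -0.10
d₂ = d₁ − σ√T = -0.1021 − 0.1010 = -0.2031 which rounds to -0.20
Risk-neutral Pr[S_T < K] = N(−d₂) = N(0.20) = 0.5793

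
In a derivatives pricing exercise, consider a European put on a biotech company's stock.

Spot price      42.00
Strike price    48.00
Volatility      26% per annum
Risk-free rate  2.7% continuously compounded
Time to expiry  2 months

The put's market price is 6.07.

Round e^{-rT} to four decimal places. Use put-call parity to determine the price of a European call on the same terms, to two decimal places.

0.29

e^(−rT) = e^(−0.027·0.1667) = 0.9955
Put-call parity: C − P = S − K·e^(−rT) = 42 − 48·0.9955 = 42 − 47.7840 = -5.7840
C = P + (C − P) = 6.07 + (-5.7840) = 0.2860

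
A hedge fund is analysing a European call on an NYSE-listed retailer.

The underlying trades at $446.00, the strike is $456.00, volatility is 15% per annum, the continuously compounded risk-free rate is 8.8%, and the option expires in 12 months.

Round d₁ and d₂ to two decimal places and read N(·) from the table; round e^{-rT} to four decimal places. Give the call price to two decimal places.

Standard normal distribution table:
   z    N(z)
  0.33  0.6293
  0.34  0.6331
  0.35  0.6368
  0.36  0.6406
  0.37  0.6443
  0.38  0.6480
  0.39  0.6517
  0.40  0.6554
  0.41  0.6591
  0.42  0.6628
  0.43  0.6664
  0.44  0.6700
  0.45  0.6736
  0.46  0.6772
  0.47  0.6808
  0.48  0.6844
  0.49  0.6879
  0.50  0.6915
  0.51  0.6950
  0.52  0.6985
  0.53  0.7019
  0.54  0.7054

σ√T = 0.15 × 1.0000 = 0.1500
ln(S/K) + (r + σ²/2)T = ln(446/456) + (0.088 + 0.15²/2)·1 = -0.0222 + 0.0992 = 0.0771
d₁ = 0.0771 / 0.1500 = 0.5138 → 0.51
d₂ = d₁ − σ√T = 0.5138 − 0.1500 = 0.3638 → 0.36
e^(−rT) = e^(−0.088·1) = 0.9158
C = 446·N(0.51) − 456·0.9158·N(0.36) = 446·0.6950 − 456·0.9158·0.6406 = 309.9700 − 267.5176 = 42.4524

$42.45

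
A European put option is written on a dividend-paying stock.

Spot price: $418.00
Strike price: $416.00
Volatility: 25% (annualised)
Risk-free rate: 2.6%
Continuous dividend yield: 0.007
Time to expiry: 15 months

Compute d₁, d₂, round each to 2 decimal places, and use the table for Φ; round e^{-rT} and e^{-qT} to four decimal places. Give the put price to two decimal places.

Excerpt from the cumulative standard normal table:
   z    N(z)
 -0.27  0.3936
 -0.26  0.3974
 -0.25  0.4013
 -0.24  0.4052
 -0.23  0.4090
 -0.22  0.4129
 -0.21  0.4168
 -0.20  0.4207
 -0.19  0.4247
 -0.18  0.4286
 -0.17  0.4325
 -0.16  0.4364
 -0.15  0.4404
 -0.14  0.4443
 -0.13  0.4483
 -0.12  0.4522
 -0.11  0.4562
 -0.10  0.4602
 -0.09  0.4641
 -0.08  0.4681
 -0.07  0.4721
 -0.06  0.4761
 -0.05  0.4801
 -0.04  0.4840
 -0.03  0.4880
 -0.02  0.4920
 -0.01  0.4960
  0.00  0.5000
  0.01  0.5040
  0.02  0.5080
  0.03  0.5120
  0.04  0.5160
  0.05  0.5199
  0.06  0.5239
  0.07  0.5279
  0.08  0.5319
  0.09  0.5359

σ√T = 0.25 × 1.1180 = 0.2795
d₁ = [ln(418/416) + (0.026 − 0.007 + 0.25²/2)·1.25] / 0.2795 = [0.0048 + 0.0628] / 0.2795 = 0.2419 which rounds to 0.24
d₂ = d₁ − σ√T = 0.2419 − 0.2795 = -0.0376 which rounds to -0.04
e^(−qT) = e^(−0.007·1.25) = 0.9913;  e^(−rT) = e^(−0.026·1.25) = 0.9680
N(−d₂) = N(0.04) = 0.5160;  N(−d₁) = N(-0.24) = 0.4052
P = 416·0.9680·0.5160 − 418·0.9913·0.4052 = 207.7870 − 167.9000 = 39.8870

$39.89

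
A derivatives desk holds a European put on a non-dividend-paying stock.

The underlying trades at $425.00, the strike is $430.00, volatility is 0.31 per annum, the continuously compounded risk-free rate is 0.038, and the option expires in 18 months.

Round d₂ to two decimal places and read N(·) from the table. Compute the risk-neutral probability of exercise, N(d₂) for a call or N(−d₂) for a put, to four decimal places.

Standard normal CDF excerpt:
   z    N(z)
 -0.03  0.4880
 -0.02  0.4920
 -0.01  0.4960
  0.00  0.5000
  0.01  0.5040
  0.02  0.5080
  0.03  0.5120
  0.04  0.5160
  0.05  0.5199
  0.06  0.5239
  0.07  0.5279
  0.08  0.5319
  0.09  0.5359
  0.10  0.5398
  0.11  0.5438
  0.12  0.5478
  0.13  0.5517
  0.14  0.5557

0.5279

T = 1.5;  σ√T = 0.3797
d₁ = [ln(425/430) + (0.038 + ½·0.31²)·1.5] / (σ√T) = (-0.0117 + 0.1291) / 0.3797 = 0.3092 → 0.31
d₂ = 0.3092 − 0.3797 = -0.0705 → -0.07
Pr(exercise) under Q = N(−d₂) = N(0.07) = 0.5279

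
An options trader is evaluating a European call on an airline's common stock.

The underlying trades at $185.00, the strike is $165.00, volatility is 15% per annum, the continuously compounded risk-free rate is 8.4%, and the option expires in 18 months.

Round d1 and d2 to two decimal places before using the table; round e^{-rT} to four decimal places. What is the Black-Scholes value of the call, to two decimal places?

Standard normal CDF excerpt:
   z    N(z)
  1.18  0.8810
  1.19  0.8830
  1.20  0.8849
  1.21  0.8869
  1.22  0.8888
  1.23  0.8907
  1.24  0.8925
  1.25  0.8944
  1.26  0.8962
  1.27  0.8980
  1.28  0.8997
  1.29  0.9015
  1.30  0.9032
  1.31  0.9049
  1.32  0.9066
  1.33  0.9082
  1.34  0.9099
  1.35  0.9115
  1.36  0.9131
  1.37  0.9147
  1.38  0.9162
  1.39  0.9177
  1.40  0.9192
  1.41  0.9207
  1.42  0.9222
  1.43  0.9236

T = 1.5;  σ√T = 0.1837
d₁ = [ln(185/165) + (0.084 + ½·0.15²)·1.5] / (σ√T) = (0.1144 + 0.1429) / 0.1837 = 1.4005 ≈ 1.40
d₂ = 1.4005 − 0.1837 = 1.2168 ≈ 1.22
e^(−rT) = e^(−0.084·1.5) = 0.8816
N(d₁) = N(1.40) = 0.9192;  N(d₂) = N(1.22) = 0.8888
C = 185·0.9192 − 165·0.8816·0.8888 = 170.0520 − 129.2884 = 40.7636

$40.76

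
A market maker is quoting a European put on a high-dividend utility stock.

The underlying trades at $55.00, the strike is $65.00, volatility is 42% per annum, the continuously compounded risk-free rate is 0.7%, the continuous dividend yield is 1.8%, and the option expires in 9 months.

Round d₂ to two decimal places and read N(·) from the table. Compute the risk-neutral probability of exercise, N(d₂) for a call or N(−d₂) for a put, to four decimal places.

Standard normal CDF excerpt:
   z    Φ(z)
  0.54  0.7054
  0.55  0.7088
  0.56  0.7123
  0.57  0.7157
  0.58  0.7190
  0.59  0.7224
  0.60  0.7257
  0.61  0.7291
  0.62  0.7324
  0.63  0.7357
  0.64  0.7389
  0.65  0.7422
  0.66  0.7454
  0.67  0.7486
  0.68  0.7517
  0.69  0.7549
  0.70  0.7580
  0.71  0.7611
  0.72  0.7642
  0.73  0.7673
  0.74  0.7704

0.7454

σ√T = 0.42·√0.75 = 0.3637
ln(S/K) + (r − q + σ²/2)T = ln(55/65) + (0.007 − 0.018 + 0.42²/2)·0.75 = -0.1671 + 0.0579 = -0.1092
d₁ = -0.1092 / 0.3637 = -0.3001 → -0.30
d₂ = d₁ − σ√T = -0.3001 − 0.3637 = -0.6638 → -0.66
Risk-neutral Pr[S_T < K] = N(−d₂) = N(0.66) = 0.7454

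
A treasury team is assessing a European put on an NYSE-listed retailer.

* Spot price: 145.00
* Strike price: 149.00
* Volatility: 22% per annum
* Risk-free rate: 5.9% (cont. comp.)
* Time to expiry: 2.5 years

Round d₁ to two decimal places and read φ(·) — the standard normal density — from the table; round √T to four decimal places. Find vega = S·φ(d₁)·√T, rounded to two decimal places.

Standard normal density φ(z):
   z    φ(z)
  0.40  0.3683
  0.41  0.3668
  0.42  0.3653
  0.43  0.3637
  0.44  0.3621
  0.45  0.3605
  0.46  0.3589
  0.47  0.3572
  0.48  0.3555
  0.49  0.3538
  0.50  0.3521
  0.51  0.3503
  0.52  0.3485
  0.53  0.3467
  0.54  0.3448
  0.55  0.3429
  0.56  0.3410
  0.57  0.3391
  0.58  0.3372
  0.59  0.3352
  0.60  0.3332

79.90

T = 2.5;  σ√T = 0.3479
d₁ = [ln(145/149) + (0.059 + 0.22²/2)·2.5] / 0.3479 = [-0.0272 + 0.2080] / 0.3479 = 0.5197 which rounds to 0.52
√T = √2.5 = 1.5811
φ(d₁) = φ(0.52) = 0.3485
vega = S·φ(d₁)·√T = 145·0.3485·1.5811 = 79.8969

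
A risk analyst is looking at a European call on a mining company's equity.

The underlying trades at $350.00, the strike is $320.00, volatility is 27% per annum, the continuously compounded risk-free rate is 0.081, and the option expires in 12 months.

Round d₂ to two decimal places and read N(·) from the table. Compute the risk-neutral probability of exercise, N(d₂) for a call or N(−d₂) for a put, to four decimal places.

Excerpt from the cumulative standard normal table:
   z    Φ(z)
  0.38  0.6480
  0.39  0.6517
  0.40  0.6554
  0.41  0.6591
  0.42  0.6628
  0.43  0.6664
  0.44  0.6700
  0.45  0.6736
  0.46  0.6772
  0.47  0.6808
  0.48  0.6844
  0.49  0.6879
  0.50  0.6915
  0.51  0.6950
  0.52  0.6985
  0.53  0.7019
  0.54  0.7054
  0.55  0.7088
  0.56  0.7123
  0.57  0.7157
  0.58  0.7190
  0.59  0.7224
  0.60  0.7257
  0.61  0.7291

0.6915

σ√T = 0.27·√1 = 0.2700
ln(S/K) + (r + σ²/2)T = ln(350/320) + (0.081 + 0.27²/2)·1 = 0.0896 + 0.1174 = 0.2071
d₁ = 0.2071 / 0.2700 = 0.7669 ⇒ 0.77
d₂ = d₁ − σ√T = 0.7669 − 0.2700 = 0.4969 ⇒ 0.50
Risk-neutral Pr[S_T > K] = N(d₂) = N(0.50) = 0.6915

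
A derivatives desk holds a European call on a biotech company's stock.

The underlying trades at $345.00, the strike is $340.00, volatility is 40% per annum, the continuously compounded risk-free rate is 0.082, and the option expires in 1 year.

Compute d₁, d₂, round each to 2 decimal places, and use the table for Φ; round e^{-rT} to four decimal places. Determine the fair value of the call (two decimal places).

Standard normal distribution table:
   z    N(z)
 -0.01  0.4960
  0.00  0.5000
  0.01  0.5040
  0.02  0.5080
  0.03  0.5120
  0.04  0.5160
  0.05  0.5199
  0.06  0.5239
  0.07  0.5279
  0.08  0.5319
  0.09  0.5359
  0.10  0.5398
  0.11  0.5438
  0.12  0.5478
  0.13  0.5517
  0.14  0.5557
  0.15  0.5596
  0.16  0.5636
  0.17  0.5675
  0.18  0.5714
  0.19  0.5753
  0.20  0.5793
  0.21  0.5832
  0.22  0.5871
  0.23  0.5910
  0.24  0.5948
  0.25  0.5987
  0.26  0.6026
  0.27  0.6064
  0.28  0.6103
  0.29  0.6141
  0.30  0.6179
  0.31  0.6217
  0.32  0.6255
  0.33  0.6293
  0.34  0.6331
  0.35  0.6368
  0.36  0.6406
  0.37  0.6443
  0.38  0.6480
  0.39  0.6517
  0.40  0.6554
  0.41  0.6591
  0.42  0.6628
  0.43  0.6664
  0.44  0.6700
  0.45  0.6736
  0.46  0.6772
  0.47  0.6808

σ√T = 0.4 × 1.0000 = 0.4000
d₁ = [ln(345/340) + (0.082 + 0.4²/2)·1] / 0.4000 = [0.0146 + 0.1620] / 0.4000 = 0.4415 which rounds to 0.44
d₂ = d₁ − σ√T = 0.4415 − 0.4000 = 0.0415 which rounds to 0.04
e^(−rT) = e^(−0.082·1) = 0.9213
N(d₁) = N(0.44) = 0.6700;  N(d₂) = N(0.04) = 0.5160
C = 345·0.6700 − 340·0.9213·0.5160 = 231.1500 − 161.6329 = 69.5171

$69.52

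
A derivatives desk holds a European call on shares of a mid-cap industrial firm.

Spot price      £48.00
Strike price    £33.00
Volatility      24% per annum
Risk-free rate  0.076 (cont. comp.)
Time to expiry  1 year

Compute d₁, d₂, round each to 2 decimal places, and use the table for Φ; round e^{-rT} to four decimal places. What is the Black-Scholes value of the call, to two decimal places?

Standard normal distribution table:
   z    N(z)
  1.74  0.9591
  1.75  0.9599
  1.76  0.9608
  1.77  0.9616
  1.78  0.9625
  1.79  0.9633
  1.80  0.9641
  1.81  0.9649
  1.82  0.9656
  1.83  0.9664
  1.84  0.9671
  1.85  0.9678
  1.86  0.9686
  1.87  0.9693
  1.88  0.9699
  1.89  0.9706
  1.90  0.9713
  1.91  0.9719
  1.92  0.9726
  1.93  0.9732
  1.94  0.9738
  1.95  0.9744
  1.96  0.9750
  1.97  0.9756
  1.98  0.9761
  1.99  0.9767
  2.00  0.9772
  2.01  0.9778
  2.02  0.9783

£17.52

T = 1;  σ√T = 0.2400
d₁ = [ln(48/33) + (0.076 + ½·0.24²)·1] / (σ√T) = (0.3747 + 0.1048) / 0.2400 = 1.9979 ⇒ 2.00
d₂ = 1.9979 − 0.2400 = 1.7579 ⇒ 1.76
exp(−rT) = exp(−0.076·1) = 0.9268
C = 48·N(2.00) − 33·0.9268·N(1.76) = 48·0.9772 − 33·0.9268·0.9608 = 46.9056 − 29.3855 = 17.5201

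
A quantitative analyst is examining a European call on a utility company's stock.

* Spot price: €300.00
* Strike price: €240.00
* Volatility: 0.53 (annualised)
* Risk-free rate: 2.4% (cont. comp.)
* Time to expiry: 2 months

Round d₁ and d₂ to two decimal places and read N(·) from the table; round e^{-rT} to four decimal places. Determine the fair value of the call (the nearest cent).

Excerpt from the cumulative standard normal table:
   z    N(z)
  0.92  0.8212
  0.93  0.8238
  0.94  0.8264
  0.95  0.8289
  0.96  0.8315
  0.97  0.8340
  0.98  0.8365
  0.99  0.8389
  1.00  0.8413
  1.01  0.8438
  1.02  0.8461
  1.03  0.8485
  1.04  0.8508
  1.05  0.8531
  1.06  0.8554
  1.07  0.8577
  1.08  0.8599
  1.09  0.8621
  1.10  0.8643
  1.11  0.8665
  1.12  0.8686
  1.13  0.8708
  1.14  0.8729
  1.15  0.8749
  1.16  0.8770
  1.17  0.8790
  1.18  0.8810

€65.56

σ√T = 0.53 × 0.4082 = 0.2164
d₁ = [ln(300/240) + (0.024 + ½·0.53²)·0.1667] / (σ√T) = (0.2231 + 0.0274) / 0.2164 = 1.1580 which rounds to 1.16
d₂ = 1.1580 − 0.2164 = 0.9416 which rounds to 0.94
exp(−rT) = exp(−0.024·0.1667) = 0.9960
N(d₁) = N(1.16) = 0.8770;  N(d₂) = N(0.94) = 0.8264
C = 300·0.8770 − 240·0.9960·0.8264 = 263.1000 − 197.5427 = 65.5573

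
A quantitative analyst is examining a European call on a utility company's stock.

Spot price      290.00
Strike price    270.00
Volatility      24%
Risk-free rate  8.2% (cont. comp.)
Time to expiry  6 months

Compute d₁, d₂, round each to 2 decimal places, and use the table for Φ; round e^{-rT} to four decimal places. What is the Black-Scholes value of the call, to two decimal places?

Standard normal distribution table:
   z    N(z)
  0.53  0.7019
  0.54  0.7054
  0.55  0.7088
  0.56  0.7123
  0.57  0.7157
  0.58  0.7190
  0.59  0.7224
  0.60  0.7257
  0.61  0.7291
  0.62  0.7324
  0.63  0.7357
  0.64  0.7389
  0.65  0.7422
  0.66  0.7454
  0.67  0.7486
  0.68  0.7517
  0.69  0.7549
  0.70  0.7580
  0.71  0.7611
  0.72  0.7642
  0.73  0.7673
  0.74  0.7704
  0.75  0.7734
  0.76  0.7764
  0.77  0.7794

T = 0.5;  σ√T = 0.1697
d₁ = [ln(290/270) + (0.082 + 0.24²/2)·0.5] / 0.1697 = [0.0715 + 0.0554] / 0.1697 = 0.7475 → 0.75
d₂ = d₁ − σ√T = 0.7475 − 0.1697 = 0.5778 → 0.58
exp(−rT) = exp(−0.082·0.5) = 0.9598
N(d₁) = N(0.75) = 0.7734;  N(d₂) = N(0.58) = 0.7190
C = 290·0.7734 − 270·0.9598·0.7190 = 224.2860 − 186.3260 = 37.9600

37.96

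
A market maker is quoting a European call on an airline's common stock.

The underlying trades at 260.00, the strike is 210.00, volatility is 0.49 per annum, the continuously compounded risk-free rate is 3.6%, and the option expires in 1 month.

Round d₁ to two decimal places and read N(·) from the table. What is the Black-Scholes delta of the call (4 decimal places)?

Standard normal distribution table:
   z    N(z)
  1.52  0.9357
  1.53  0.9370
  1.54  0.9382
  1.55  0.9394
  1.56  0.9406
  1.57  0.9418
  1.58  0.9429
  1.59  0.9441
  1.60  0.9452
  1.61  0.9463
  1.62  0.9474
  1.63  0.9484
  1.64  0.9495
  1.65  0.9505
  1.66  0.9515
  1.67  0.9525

0.9452

T = 0.08333;  σ√T = 0.1415
ln(S/K) + (r + σ²/2)T = ln(260/210) + (0.036 + 0.49²/2)·0.08333 = 0.2136 + 0.0130 = 0.2266
d₁ = 0.2266 / 0.1415 = 1.6018 which rounds to 1.60
N(d₁) = N(1.60) = 0.9452
Δ_call = N(d₁) = 0.9452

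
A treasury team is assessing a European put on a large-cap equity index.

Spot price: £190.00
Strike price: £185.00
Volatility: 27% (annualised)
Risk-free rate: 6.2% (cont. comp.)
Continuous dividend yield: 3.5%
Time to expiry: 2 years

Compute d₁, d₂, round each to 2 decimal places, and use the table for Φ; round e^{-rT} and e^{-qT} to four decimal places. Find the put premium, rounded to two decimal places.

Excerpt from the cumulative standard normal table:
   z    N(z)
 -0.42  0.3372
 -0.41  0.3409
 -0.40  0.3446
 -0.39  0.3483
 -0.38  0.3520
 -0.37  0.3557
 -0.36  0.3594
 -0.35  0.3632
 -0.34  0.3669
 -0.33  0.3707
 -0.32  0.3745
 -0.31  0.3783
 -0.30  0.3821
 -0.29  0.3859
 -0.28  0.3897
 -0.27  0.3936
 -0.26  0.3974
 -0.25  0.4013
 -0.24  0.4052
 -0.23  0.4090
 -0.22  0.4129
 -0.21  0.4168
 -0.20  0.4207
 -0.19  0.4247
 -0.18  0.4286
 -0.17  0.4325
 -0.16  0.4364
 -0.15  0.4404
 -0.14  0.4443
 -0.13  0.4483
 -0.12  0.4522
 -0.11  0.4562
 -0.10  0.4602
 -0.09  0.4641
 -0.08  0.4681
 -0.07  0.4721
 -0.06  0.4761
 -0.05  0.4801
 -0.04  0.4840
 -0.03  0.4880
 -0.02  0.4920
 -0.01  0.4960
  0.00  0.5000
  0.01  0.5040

£19.36

σ√T = 0.27 × 1.4142 = 0.3818
d₁ = [ln(190/185) + (0.062 − 0.035 + ½·0.27²)·2] / (σ√T) = (0.0267 + 0.1269) / 0.3818 = 0.4022 → 0.40
d₂ = 0.4022 − 0.3818 = 0.0203 → 0.02
exp(−qT) = exp(−0.035·2) = 0.9324;  exp(−rT) = exp(−0.062·2) = 0.8834
N(−d₂) = N(-0.02) = 0.4920;  N(−d₁) = N(-0.40) = 0.3446
P = 185·0.8834·0.4920 − 190·0.9324·0.3446 = 80.4071 − 61.0480 = 19.3591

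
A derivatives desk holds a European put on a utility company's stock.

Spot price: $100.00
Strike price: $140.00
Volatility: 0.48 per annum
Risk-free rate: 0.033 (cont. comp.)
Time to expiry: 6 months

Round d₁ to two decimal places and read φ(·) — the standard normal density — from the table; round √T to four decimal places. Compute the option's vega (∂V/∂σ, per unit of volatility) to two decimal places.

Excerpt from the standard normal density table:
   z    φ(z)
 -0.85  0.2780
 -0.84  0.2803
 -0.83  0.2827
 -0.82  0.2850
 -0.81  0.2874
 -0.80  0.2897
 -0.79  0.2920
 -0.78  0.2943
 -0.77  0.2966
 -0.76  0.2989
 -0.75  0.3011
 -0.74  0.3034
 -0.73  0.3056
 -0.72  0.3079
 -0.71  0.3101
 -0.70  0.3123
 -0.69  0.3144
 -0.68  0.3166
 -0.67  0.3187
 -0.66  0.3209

σ√T = 0.48·√0.5 = 0.3394
d₁ = [ln(100/140) + (0.033 + ½·0.48²)·0.5] / (σ√T) = (-0.3365 + 0.0741) / 0.3394 = -0.7730 ≈ -0.77
√T = √0.5 = 0.7071
φ(d₁) = φ(-0.77) = 0.2966
vega = S·φ(d₁)·√T = 100·0.2966·0.7071 = 20.9726

20.97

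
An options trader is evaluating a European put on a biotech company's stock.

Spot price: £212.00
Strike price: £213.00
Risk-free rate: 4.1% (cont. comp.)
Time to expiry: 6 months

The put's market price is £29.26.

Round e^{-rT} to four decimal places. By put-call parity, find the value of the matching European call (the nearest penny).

exp(−rT) = exp(−0.041·0.5) = 0.9797
Put-call parity: C − P = S − K·e^(−rT) = 212 − 213·0.9797 = 212 − 208.6761 = 3.3239
C = P + (C − P) = 29.26 + (3.3239) = 32.5839

£32.58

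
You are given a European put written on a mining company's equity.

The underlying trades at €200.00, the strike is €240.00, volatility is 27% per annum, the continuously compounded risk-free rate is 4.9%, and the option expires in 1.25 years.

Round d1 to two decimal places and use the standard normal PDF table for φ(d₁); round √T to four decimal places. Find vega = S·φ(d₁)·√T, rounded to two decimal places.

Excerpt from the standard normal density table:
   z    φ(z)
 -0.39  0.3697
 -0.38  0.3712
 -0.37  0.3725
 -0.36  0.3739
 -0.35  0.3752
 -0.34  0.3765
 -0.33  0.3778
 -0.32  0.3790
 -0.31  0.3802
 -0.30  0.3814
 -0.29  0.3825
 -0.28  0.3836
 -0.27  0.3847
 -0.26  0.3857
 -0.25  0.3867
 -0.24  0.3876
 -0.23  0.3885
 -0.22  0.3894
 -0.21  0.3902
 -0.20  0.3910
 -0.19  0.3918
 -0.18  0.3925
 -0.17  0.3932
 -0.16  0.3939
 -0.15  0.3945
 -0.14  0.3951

86.47

σ√T = 0.27 × 1.1180 = 0.3019
d₁ = [ln(200/240) + (0.049 + 0.27²/2)·1.25] / 0.3019 = [-0.1823 + 0.1068] / 0.3019 = -0.2501 ≈ -0.25
√T = √1.25 = 1.1180
φ(d₁) = φ(-0.25) = 0.3867
vega = S·φ(d₁)·√T = 200·0.3867·1.1180 = 86.4661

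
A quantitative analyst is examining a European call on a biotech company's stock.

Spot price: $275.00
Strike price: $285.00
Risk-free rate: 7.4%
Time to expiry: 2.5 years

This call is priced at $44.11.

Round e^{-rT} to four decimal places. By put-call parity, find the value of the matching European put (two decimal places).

e^(−rT) = e^(−0.074·2.5) = 0.8311
Put-call parity: C − P = S − K·e^(−rT) = 275 − 285·0.8311 = 275 − 236.8635 = 38.1365
P = C − (C − P) = 44.11 − (38.1365) = 5.9735

$5.97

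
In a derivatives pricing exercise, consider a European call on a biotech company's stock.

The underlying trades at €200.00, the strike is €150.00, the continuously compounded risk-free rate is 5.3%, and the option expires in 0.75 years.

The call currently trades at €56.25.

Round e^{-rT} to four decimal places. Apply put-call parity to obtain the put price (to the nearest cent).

€0.40

exp(−rT) = exp(−0.053·0.75) = 0.9610
Put-call parity: C − P = S − K·e^(−rT) = 200 − 150·0.9610 = 200 − 144.1500 = 55.8500
P = C − (C − P) = 56.25 − (55.8500) = 0.4000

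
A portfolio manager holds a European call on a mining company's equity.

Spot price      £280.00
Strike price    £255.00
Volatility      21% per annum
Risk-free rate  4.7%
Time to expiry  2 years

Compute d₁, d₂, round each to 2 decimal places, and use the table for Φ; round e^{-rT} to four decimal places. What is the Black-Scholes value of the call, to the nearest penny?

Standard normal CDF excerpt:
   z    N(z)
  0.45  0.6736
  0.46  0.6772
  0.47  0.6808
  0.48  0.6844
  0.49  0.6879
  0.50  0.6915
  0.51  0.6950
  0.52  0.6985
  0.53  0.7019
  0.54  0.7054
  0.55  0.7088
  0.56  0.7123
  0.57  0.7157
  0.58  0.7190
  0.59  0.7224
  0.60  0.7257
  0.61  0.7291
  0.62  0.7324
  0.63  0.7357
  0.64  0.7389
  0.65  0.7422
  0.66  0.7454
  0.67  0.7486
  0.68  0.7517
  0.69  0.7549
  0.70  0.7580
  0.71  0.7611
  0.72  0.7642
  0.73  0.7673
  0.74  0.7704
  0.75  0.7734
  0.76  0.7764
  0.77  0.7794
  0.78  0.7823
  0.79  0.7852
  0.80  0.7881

σ√T = 0.21·√2 = 0.2970
ln(S/K) + (r + σ²/2)T = ln(280/255) + (0.047 + 0.21²/2)·2 = 0.0935 + 0.1381 = 0.2316
d₁ = 0.2316 / 0.2970 = 0.7799 ⇒ 0.78
d₂ = d₁ − σ√T = 0.7799 − 0.2970 = 0.4829 ⇒ 0.48
exp(−rT) = exp(−0.047·2) = 0.9103
N(d₁) = N(0.78) = 0.7823;  N(d₂) = N(0.48) = 0.6844
C = 280·0.7823 − 255·0.9103·0.6844 = 219.0440 − 158.8674 = 60.1766

£60.18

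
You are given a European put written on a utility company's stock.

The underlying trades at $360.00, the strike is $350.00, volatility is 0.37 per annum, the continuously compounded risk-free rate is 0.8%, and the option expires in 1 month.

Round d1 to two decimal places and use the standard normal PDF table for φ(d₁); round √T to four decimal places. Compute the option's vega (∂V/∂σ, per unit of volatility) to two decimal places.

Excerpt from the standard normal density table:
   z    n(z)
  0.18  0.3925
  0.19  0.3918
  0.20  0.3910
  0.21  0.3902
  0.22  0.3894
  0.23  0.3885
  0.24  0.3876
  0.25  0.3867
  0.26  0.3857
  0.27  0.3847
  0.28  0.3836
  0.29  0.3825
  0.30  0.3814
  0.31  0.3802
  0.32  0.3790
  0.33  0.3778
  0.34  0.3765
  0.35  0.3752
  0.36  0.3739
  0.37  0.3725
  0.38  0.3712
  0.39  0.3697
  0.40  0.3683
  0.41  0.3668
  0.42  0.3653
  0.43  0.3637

σ√T = 0.37 × 0.2887 = 0.1068
d₁ = [ln(360/350) + (0.008 + 0.37²/2)·0.08333] / 0.1068 = [0.0282 + 0.0064] / 0.1068 = 0.3234 which rounds to 0.32
√T = √0.08333 = 0.2887
φ(d₁) = φ(0.32) = 0.3790
vega = S·φ(d₁)·√T = 360·0.3790·0.2887 = 39.3902
(The call has the same vega.)

39.39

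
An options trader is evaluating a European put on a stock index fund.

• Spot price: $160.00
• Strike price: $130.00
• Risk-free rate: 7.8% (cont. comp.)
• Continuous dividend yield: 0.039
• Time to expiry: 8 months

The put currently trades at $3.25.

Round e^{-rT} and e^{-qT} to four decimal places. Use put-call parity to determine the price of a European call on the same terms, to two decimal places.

exp(−qT) = exp(−0.039·0.6667) = 0.9743;  exp(−rT) = exp(−0.078·0.6667) = 0.9493
Put-call parity: C − P = S·e^(−qT) − K·e^(−rT) = 160·0.9743 − 130·0.9493 = 155.8880 − 123.4090 = 32.4790
C = P + (C − P) = 3.25 + (32.4790) = 35.7290

$35.73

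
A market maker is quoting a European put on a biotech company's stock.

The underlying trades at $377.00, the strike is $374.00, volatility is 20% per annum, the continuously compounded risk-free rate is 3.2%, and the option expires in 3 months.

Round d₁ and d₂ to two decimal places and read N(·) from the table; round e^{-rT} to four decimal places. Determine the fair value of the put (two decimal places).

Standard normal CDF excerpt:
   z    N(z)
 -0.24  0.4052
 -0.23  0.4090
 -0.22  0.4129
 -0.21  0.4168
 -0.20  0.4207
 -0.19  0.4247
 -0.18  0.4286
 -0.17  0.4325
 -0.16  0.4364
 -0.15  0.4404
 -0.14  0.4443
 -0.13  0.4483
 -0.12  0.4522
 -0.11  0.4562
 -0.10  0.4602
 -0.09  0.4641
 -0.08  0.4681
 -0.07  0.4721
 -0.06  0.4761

$12.12

σ√T = 0.2 × 0.5000 = 0.1000
d₁ = [ln(377/374) + (0.032 + 0.2²/2)·0.25] / 0.1000 = [0.0080 + 0.0130] / 0.1000 = 0.2099 ⇒ 0.21
d₂ = d₁ − σ√T = 0.2099 − 0.1000 = 0.1099 ⇒ 0.11
exp(−rT) = exp(−0.032·0.25) = 0.9920
N(−d₂) = N(-0.11) = 0.4562;  N(−d₁) = N(-0.21) = 0.4168
P = 374·0.9920·0.4562 − 377·0.4168 = 169.2538 − 157.1336 = 12.1202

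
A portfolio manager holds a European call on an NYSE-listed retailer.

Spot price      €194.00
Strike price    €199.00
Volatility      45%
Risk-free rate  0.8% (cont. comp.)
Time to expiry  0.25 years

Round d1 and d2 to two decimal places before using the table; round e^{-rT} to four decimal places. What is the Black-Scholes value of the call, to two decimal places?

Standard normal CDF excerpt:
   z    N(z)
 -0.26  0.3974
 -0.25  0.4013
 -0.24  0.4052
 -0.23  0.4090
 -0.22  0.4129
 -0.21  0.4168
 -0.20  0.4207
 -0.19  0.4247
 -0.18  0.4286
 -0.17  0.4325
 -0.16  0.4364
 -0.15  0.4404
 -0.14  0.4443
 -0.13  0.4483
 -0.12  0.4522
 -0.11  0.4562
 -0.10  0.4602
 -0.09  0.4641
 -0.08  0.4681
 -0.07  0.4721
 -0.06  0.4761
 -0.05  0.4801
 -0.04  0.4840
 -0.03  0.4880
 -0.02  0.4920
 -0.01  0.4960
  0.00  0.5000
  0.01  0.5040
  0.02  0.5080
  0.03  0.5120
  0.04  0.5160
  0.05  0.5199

σ√T = 0.45 × 0.5000 = 0.2250
d₁ = [ln(194/199) + (0.008 + 0.45²/2)·0.25] / 0.2250 = [-0.0254 + 0.0273] / 0.2250 = 0.0083 ≈ 0.01
d₂ = d₁ − σ√T = 0.0083 − 0.2250 = -0.2167 ≈ -0.22
e^(−rT) = e^(−0.008·0.25) = 0.9980
C = 194·N(0.01) − 199·0.9980·N(-0.22) = 194·0.5040 − 199·0.9980·0.4129 = 97.7760 − 82.0028 = 15.7732

€15.77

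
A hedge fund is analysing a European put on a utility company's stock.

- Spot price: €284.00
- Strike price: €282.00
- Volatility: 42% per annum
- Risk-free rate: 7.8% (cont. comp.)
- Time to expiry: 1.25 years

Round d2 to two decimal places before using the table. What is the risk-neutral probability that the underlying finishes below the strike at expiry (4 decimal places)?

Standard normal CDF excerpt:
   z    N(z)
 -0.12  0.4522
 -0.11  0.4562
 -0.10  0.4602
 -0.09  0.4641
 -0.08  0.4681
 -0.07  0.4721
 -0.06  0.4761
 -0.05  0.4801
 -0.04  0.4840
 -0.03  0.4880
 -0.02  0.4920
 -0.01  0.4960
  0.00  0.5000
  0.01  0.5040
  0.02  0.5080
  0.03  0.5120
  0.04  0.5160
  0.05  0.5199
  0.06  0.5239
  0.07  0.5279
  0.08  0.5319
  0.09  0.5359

0.5040

σ√T = 0.42·√1.25 = 0.4696
d₁ = [ln(284/282) + (0.078 + ½·0.42²)·1.25] / (σ√T) = (0.0071 + 0.2077) / 0.4696 = 0.4575 which rounds to 0.46
d₂ = 0.4575 − 0.4696 = -0.0121 which rounds to -0.01
Risk-neutral Pr[S_T < K] = N(−d₂) = N(0.01) = 0.5040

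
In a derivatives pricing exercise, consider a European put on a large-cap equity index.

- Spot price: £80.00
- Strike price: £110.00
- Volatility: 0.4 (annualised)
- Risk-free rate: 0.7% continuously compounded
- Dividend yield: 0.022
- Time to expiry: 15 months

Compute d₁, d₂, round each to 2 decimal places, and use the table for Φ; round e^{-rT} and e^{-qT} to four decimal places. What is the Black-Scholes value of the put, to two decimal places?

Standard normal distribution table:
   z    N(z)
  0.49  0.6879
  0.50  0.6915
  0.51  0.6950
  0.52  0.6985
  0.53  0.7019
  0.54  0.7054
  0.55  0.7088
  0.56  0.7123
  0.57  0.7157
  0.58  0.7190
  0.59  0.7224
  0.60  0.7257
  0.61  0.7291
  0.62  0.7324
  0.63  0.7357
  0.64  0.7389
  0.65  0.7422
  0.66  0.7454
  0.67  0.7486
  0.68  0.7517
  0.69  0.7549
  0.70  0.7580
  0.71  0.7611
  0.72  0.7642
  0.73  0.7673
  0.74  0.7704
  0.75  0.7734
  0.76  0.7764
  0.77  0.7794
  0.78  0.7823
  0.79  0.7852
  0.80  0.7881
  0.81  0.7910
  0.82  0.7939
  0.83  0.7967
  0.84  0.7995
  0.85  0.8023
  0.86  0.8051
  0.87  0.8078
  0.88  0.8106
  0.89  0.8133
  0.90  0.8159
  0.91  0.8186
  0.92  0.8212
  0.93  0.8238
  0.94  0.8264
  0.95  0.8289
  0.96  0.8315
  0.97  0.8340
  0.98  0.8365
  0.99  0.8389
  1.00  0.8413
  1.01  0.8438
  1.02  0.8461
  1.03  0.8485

σ√T = 0.4 × 1.1180 = 0.4472
ln(S/K) + (r − q + σ²/2)T = ln(80/110) + (0.007 − 0.022 + 0.4²/2)·1.25 = -0.3185 + 0.0813 = -0.2372
d₁ = -0.2372 / 0.4472 = -0.5304 ⇒ -0.53
d₂ = d₁ − σ√T = -0.5304 − 0.4472 = -0.9776 ⇒ -0.98
exp(−qT) = exp(−0.022·1.25) = 0.9729;  exp(−rT) = exp(−0.007·1.25) = 0.9913
P = 110·0.9913·N(0.98) − 80·0.9729·N(0.53) = 110·0.9913·0.8365 − 80·0.9729·0.7019 = 91.2145 − 54.6303 = 36.5842

£36.58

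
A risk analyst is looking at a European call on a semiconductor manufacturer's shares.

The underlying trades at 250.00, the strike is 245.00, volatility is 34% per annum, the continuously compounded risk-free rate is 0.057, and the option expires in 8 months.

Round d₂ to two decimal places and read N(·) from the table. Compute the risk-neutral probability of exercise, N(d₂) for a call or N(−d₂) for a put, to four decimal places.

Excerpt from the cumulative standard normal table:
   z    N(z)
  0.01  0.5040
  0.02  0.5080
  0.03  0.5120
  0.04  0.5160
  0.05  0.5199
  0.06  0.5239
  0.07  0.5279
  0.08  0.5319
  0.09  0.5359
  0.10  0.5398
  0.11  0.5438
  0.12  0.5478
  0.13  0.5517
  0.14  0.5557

σ√T = 0.34·√0.6667 = 0.2776
d₁ = [ln(250/245) + (0.057 + 0.34²/2)·0.6667] / 0.2776 = [0.0202 + 0.0765] / 0.2776 = 0.3485 ≈ 0.35
d₂ = d₁ − σ√T = 0.3485 − 0.2776 = 0.0709 ≈ 0.07
Risk-neutral Pr[S_T > K] = N(d₂) = N(0.07) = 0.5279

0.5279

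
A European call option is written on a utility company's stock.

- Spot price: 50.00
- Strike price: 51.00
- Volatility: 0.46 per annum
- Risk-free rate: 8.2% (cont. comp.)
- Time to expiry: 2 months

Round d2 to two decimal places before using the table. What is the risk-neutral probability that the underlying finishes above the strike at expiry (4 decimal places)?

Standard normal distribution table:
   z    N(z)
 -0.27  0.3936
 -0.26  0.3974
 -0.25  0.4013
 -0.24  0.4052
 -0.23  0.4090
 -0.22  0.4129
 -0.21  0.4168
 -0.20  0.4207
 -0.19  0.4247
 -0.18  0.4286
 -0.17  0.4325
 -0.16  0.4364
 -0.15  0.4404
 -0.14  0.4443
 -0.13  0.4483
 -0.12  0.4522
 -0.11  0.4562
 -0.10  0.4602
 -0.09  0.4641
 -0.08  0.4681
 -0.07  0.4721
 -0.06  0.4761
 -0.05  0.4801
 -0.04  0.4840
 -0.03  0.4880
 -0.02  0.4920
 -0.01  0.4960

T = 0.1667;  σ√T = 0.1878
d₁ = [ln(50/51) + (0.082 + 0.46²/2)·0.1667] / 0.1878 = [-0.0198 + 0.0313] / 0.1878 = 0.0612 ≈ 0.06
d₂ = d₁ − σ√T = 0.0612 − 0.1878 = -0.1266 ≈ -0.13
Pr(exercise) under Q = N(d₂) = 0.4483

0.4483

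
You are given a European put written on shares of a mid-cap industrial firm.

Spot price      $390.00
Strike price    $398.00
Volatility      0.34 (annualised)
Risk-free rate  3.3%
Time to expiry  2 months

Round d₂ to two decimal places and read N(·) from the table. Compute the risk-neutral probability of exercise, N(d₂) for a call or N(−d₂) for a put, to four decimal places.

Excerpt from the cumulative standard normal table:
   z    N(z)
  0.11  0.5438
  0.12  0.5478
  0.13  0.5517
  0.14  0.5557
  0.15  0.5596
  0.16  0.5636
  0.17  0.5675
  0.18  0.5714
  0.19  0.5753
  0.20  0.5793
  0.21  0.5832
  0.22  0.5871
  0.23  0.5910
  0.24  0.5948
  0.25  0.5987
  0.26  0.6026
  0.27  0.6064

0.5714

σ√T = 0.34 × 0.4082 = 0.1388
ln(S/K) + (r + σ²/2)T = ln(390/398) + (0.033 + 0.34²/2)·0.1667 = -0.0203 + 0.0151 = -0.0052
d₁ = -0.0052 / 0.1388 = -0.0373 which rounds to -0.04
d₂ = d₁ − σ√T = -0.0373 − 0.1388 = -0.1761 which rounds to -0.18
Pr(exercise) under Q = N(−d₂) = N(0.18) = 0.5714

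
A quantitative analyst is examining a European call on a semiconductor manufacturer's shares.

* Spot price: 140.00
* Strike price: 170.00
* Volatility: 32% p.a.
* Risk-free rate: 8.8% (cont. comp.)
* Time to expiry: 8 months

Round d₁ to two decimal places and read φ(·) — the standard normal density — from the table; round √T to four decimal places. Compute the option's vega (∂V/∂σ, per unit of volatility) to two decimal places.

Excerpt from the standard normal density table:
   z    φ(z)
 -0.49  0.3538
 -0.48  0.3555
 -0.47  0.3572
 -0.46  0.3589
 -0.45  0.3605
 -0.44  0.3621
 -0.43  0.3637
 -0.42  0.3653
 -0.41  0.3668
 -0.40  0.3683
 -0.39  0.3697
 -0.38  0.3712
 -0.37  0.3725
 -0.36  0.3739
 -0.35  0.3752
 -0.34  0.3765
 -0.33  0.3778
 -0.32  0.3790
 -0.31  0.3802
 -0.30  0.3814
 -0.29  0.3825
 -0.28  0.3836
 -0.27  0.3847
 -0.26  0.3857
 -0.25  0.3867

42.26

σ√T = 0.32·√0.6667 = 0.2613
d₁ = [ln(140/170) + (0.088 + 0.32²/2)·0.6667] / 0.2613 = [-0.1942 + 0.0928] / 0.2613 = -0.3879 → -0.39
√T = √0.6667 = 0.8165
φ(d₁) = φ(-0.39) = 0.3697
vega = S·φ(d₁)·√T = 140·0.3697·0.8165 = 42.2604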